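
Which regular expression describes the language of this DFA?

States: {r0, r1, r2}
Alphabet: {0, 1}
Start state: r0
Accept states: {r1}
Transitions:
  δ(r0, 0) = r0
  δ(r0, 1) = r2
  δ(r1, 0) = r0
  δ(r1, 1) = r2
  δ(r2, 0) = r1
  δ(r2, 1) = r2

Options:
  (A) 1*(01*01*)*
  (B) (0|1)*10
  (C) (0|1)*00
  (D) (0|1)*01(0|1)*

Check each option against the DFA on short strings; one disagreement eliminates an option:
  (A) 1*(01*01*)*: on ε the DFA stays in r0 and rejects (r0 ∉ Accept), but the regex matches it → eliminate
  (B) (0|1)*10: agrees with the DFA on every string of length ≤ 6
  (C) (0|1)*00: on '00' the DFA goes r0 → r0 → r0 and rejects (r0 ∉ Accept), but the regex matches it → eliminate
  (D) (0|1)*01(0|1)*: on '01' the DFA goes r0 → r0 → r2 and rejects (r2 ∉ Accept), but the regex matches it → eliminate
Only (B) is consistent with the DFA.
(B) (0|1)*10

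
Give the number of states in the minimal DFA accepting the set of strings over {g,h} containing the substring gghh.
By Myhill–Nerode, count the distinguishable equivalence classes: 5 classes — one per longest suffix of the input that is a prefix of 'gghh' (lengths 0 through 3), plus an absorbing 'already seen gghh' class.
5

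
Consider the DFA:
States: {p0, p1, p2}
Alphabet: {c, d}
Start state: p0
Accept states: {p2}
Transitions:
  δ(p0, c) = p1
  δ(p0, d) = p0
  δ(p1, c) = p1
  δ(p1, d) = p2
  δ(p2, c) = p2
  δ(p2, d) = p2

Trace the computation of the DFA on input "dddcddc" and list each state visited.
read 'd': p0 → p0
  read 'd': p0 → p0
  read 'd': p0 → p0
  read 'c': p0 → p1
  read 'd': p1 → p2
  read 'd': p2 → p2
  read 'c': p2 → p2
p0 -> p0 -> p0 -> p0 -> p1 -> p2 -> p2 -> p2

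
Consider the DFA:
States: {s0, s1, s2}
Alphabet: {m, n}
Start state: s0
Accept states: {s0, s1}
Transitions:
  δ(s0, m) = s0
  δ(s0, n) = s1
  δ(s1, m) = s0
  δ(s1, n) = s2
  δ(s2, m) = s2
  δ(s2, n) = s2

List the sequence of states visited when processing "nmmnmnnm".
read 'n': s0 → s1
  read 'm': s1 → s0
  read 'm': s0 → s0
  read 'n': s0 → s1
  read 'm': s1 → s0
  read 'n': s0 → s1
  read 'n': s1 → s2
  read 'm': s2 → s2
s0 -> s1 -> s0 -> s0 -> s1 -> s0 -> s1 -> s2 -> s2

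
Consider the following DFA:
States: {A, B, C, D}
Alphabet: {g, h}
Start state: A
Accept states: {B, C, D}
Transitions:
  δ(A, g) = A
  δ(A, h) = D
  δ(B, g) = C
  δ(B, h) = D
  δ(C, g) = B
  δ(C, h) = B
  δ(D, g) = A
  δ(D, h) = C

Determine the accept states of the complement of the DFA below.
Complement accept states = All states \ Original accept states
= {A, B, C, D} \ {B, C, D}
{A}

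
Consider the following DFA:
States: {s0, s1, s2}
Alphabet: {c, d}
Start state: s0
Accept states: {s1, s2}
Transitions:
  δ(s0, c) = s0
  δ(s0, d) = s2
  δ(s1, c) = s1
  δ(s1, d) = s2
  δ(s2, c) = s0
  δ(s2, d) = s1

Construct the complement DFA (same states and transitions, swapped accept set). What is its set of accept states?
Complement accept states = All states \ Original accept states
= {s0, s1, s2} \ {s1, s2}
{s0}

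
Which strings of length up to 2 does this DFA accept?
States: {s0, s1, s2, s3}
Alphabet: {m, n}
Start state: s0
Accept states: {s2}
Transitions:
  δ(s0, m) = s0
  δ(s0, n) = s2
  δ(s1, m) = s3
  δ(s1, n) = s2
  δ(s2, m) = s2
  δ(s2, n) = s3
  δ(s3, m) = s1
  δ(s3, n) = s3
n, mn, nm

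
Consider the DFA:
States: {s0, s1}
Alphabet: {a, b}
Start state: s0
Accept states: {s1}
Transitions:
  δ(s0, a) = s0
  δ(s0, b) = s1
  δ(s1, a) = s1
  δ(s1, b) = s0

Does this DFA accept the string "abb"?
Processing string "abb":
  s0 --a--> s0
  s0 --b--> s1
  s1 --b--> s0
Final state: s0
Accept states: {s1}
No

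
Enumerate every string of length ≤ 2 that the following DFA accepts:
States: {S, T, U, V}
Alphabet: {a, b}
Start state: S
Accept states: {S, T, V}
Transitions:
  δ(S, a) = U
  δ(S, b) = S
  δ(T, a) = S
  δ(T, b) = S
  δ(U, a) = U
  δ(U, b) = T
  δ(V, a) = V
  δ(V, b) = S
ε, b, ab, bb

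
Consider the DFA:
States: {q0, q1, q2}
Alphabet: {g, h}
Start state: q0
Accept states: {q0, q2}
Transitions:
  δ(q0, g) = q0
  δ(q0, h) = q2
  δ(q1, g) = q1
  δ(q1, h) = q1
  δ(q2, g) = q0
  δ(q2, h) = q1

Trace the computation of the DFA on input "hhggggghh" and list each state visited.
read 'h': q0 → q2
  read 'h': q2 → q1
  read 'g': q1 → q1
  read 'g': q1 → q1
  read 'g': q1 → q1
  read 'g': q1 → q1
  read 'g': q1 → q1
  read 'h': q1 → q1
  read 'h': q1 → q1
q0 -> q2 -> q1 -> q1 -> q1 -> q1 -> q1 -> q1 -> q1 -> q1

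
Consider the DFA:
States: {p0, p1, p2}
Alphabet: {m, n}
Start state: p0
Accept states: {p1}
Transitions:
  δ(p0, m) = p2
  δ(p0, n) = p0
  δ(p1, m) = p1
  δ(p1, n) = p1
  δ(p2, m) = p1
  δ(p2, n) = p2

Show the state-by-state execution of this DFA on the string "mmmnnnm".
read 'm': p0 → p2
  read 'm': p2 → p1
  read 'm': p1 → p1
  read 'n': p1 → p1
  read 'n': p1 → p1
  read 'n': p1 → p1
  read 'm': p1 → p1
p0 -> p2 -> p1 -> p1 -> p1 -> p1 -> p1 -> p1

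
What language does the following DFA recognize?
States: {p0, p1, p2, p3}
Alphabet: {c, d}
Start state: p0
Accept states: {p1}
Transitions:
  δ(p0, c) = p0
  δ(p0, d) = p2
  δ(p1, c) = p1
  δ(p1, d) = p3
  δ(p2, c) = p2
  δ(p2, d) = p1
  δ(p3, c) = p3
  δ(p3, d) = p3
Testing a few strings:
  'ccdd' → accept
  'cddd' → reject
  'c' → reject
  'ddd' → reject
State roles: p0=zero d's; p1=two d's; p2=one d; p3=≥ three d's (dead)
All strings over {c,d} containing exactly two d's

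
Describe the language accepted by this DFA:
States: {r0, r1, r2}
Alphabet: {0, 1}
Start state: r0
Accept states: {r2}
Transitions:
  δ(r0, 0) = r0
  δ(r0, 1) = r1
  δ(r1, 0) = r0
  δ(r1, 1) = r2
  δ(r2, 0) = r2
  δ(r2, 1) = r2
Testing a few strings:
  '00' → reject
  '0110' → accept
  '0101' → reject
  '1000' → reject
State roles: r0=no progress toward 11; r1=one trailing 1; r2=substring 11 seen
All binary strings containing the substring 11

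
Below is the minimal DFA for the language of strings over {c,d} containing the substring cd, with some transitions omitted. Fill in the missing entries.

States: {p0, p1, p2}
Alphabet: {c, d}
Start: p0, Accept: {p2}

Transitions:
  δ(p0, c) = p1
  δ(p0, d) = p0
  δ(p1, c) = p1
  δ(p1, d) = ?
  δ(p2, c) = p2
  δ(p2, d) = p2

From the language and accept set, identify what each state tracks — p0: no c seen yet; p1: seen a c, waiting for d; p2: substring cd seen.
Each missing δ(q, a) is the state matching the new tracked value after reading a.
δ(p1, d) = p2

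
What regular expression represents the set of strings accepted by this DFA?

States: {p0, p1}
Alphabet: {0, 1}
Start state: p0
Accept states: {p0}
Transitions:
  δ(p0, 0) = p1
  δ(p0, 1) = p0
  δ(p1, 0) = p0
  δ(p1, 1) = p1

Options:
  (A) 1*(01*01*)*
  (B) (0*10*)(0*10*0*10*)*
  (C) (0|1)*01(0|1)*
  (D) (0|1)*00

Check each option against the DFA on short strings; one disagreement eliminates an option:
  (A) 1*(01*01*)*: agrees with the DFA on every string of length ≤ 6
  (B) (0*10*)(0*10*0*10*)*: on ε the DFA stays in p0 and accepts (p0 ∈ Accept), but the regex does not match it → eliminate
  (C) (0|1)*01(0|1)*: on ε the DFA stays in p0 and accepts (p0 ∈ Accept), but the regex does not match it → eliminate
  (D) (0|1)*00: on ε the DFA stays in p0 and accepts (p0 ∈ Accept), but the regex does not match it → eliminate
Only (A) is consistent with the DFA.
(A) 1*(01*01*)*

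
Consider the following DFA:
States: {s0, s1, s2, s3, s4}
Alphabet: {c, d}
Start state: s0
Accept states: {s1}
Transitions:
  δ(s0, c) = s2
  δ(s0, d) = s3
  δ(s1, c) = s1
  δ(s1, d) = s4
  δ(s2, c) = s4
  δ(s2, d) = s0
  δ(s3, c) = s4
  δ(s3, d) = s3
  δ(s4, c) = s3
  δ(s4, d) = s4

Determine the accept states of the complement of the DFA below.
Complement accept states = All states \ Original accept states
= {s0, s1, s2, s3, s4} \ {s1}
{s0, s2, s3, s4}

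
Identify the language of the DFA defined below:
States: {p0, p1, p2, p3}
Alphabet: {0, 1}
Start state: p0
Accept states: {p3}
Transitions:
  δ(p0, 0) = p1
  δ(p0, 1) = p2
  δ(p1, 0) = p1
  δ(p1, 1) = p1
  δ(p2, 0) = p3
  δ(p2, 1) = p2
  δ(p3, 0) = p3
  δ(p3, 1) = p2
Testing a few strings:
  '00' → reject
  '1' → reject
  '110' → accept
  '01' → reject
State roles: p0=no input read; p1=started with 0 (dead); p2=started with 1, last symbol 1; p3=started with 1, last symbol 0
All binary strings that start with 1 and end with 0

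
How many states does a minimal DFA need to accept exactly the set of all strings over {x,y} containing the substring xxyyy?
By Myhill–Nerode, count the distinguishable equivalence classes: 6 classes — one per longest suffix of the input that is a prefix of 'xxyyy' (lengths 0 through 4), plus an absorbing 'already seen xxyyy' class.
6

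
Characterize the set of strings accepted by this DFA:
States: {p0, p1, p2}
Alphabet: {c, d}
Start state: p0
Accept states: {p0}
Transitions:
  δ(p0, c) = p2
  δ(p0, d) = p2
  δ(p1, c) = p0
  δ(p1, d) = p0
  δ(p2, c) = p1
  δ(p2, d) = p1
Testing a few strings:
  'dc' → reject
  'cccc' → reject
  'ccd' → accept
  'd' → reject
State roles: p0=length ≡ 0 (mod 3); p1=length ≡ 2 (mod 3); p2=length ≡ 1 (mod 3)
All strings over {c,d} whose length is a multiple of 3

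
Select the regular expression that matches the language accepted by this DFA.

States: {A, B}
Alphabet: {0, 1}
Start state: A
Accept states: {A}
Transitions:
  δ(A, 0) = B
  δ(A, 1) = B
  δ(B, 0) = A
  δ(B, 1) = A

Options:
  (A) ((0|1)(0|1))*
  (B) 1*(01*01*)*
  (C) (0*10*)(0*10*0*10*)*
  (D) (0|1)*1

Check each option against the DFA on short strings; one disagreement eliminates an option:
  (A) ((0|1)(0|1))*: agrees with the DFA on every string of length ≤ 6
  (B) 1*(01*01*)*: on '1' the DFA goes A → B and rejects (B ∉ Accept), but the regex matches it → eliminate
  (C) (0*10*)(0*10*0*10*)*: on ε the DFA stays in A and accepts (A ∈ Accept), but the regex does not match it → eliminate
  (D) (0|1)*1: on ε the DFA stays in A and accepts (A ∈ Accept), but the regex does not match it → eliminate
Only (A) is consistent with the DFA.
(A) ((0|1)(0|1))*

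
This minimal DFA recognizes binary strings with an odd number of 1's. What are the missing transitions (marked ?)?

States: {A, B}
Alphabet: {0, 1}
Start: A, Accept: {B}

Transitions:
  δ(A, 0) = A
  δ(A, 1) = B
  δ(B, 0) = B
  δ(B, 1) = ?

From the language and accept set, identify what each state tracks — A: even number of 1's so far; B: odd number of 1's so far.
Each missing δ(q, a) is the state matching the new tracked value after reading a.
δ(B, 1) = A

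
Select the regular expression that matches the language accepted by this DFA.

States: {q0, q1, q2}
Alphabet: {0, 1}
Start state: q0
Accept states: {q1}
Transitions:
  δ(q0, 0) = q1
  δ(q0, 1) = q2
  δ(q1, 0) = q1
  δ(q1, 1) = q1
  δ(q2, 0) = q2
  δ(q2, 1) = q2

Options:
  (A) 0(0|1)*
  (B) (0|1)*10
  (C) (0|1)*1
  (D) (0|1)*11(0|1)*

Check each option against the DFA on short strings; one disagreement eliminates an option:
  (A) 0(0|1)*: agrees with the DFA on every string of length ≤ 6
  (B) (0|1)*10: on '0' the DFA goes q0 → q1 and accepts (q1 ∈ Accept), but the regex does not match it → eliminate
  (C) (0|1)*1: on '0' the DFA goes q0 → q1 and accepts (q1 ∈ Accept), but the regex does not match it → eliminate
  (D) (0|1)*11(0|1)*: on '0' the DFA goes q0 → q1 and accepts (q1 ∈ Accept), but the regex does not match it → eliminate
Only (A) is consistent with the DFA.
(A) 0(0|1)*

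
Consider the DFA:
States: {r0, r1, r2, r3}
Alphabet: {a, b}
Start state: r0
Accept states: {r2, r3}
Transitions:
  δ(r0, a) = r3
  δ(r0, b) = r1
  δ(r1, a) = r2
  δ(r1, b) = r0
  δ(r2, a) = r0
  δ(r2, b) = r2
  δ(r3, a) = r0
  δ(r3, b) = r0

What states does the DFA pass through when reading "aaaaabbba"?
read 'a': r0 → r3
  read 'a': r3 → r0
  read 'a': r0 → r3
  read 'a': r3 → r0
  read 'a': r0 → r3
  read 'b': r3 → r0
  read 'b': r0 → r1
  read 'b': r1 → r0
  read 'a': r0 → r3
r0 -> r3 -> r0 -> r3 -> r0 -> r3 -> r0 -> r1 -> r0 -> r3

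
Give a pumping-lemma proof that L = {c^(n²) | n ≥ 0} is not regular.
Assume L is regular with pumping length p. Idea: pumping adds a fixed amount, but gaps between consecutive squares grow.
Choose s = c^(p²) (length p² ≥ p). By the pumping lemma, s = xyz with |xy| ≤ p, |y| > 0, so |y| = k with 1 ≤ k ≤ p. Then |xy²z| = p²+k. Since p² < p²+k ≤ p²+p < (p+1)², the length p²+k lies strictly between consecutive squares, so it is not a perfect square and xy²z ∉ L.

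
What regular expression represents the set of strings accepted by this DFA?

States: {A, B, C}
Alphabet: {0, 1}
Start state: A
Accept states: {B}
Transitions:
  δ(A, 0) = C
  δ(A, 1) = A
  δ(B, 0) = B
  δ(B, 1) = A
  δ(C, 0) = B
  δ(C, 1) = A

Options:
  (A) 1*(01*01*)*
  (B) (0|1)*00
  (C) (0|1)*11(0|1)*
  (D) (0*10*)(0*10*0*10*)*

Check each option against the DFA on short strings; one disagreement eliminates an option:
  (A) 1*(01*01*)*: on ε the DFA stays in A and rejects (A ∉ Accept), but the regex matches it → eliminate
  (B) (0|1)*00: agrees with the DFA on every string of length ≤ 6
  (C) (0|1)*11(0|1)*: on '00' the DFA goes A → C → B and accepts (B ∈ Accept), but the regex does not match it → eliminate
  (D) (0*10*)(0*10*0*10*)*: on '1' the DFA goes A → A and rejects (A ∉ Accept), but the regex matches it → eliminate
Only (B) is consistent with the DFA.
(B) (0|1)*00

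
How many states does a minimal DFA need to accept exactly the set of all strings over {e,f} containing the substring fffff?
By Myhill–Nerode, count the distinguishable equivalence classes: 6 classes — one per longest suffix of the input that is a prefix of 'fffff' (lengths 0 through 4), plus an absorbing 'already seen fffff' class.
6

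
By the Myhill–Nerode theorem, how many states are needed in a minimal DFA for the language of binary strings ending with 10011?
By Myhill–Nerode, count the distinguishable equivalence classes: 6 classes — one per longest suffix of the input that is a prefix of '10011' (lengths 0 through 5); only the length-5 class is accepting.
6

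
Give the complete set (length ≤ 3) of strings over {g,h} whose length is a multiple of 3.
ε, ggg, ggh, ghg, ghh, hgg, hgh, hhg, hhh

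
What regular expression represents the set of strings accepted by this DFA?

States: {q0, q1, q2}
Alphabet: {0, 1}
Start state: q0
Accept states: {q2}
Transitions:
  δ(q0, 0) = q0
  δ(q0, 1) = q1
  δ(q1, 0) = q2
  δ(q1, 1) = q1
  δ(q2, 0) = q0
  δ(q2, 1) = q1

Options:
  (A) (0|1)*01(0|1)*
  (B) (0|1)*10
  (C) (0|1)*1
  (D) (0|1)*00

Check each option against the DFA on short strings; one disagreement eliminates an option:
  (A) (0|1)*01(0|1)*: on '01' the DFA goes q0 → q0 → q1 and rejects (q1 ∉ Accept), but the regex matches it → eliminate
  (B) (0|1)*10: agrees with the DFA on every string of length ≤ 6
  (C) (0|1)*1: on '1' the DFA goes q0 → q1 and rejects (q1 ∉ Accept), but the regex matches it → eliminate
  (D) (0|1)*00: on '00' the DFA goes q0 → q0 → q0 and rejects (q0 ∉ Accept), but the regex matches it → eliminate
Only (B) is consistent with the DFA.
(B) (0|1)*10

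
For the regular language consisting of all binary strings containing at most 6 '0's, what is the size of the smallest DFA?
By Myhill–Nerode, count the distinguishable equivalence classes: 8 classes — having seen 0, 1, …, 6, or >6 copies of '0'; counts 0 through 6 are accepting and >6 is dead.
8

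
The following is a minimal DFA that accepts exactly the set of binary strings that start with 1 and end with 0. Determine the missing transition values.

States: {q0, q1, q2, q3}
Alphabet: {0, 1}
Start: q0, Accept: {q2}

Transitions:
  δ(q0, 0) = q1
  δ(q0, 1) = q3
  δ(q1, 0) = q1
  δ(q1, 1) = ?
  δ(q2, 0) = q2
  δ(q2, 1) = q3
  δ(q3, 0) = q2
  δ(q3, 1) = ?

From the language and accept set, identify what each state tracks — q0: no input read; q1: started with 0 (dead); q2: started with 1, last symbol 0; q3: started with 1, last symbol 1.
Each missing δ(q, a) is the state matching the new tracked value after reading a.
δ(q1, 1) = q1; δ(q3, 1) = q3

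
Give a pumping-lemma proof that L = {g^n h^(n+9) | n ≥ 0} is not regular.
Assume L is regular with pumping length p. Idea: pumping the g-block breaks the fixed offset of 9.
Choose s = g^p h^(p+9) ∈ L. By the pumping lemma, s = xyz with |xy| ≤ p, |y| > 0, so y = g^k with k ≥ 1. Then xy²z = g^(p+k) h^(p+9). For this to be in L we would need p+9 = (p+k)+9, i.e. k = 0, contradicting k ≥ 1. So xy²z ∉ L.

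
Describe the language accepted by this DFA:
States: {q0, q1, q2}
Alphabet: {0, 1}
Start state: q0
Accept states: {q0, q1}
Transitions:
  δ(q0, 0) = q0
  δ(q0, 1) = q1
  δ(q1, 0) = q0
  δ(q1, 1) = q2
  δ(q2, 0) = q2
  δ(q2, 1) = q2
Testing a few strings:
  '1011' → reject
  '1' → accept
  '000' → accept
  '111' → reject
State roles: q0=last symbol not 1 (ok); q1=last symbol 1 (ok); q2=saw 11 (dead)
All binary strings with no two consecutive 1's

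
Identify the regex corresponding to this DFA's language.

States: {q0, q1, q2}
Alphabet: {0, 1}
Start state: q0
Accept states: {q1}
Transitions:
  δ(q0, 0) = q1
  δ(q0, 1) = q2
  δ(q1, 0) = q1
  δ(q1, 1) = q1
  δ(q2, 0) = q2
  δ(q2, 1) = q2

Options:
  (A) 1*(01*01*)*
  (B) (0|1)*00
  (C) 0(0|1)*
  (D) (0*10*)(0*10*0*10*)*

Check each option against the DFA on short strings; one disagreement eliminates an option:
  (A) 1*(01*01*)*: on ε the DFA stays in q0 and rejects (q0 ∉ Accept), but the regex matches it → eliminate
  (B) (0|1)*00: on '0' the DFA goes q0 → q1 and accepts (q1 ∈ Accept), but the regex does not match it → eliminate
  (C) 0(0|1)*: agrees with the DFA on every string of length ≤ 6
  (D) (0*10*)(0*10*0*10*)*: on '0' the DFA goes q0 → q1 and accepts (q1 ∈ Accept), but the regex does not match it → eliminate
Only (C) is consistent with the DFA.
(C) 0(0|1)*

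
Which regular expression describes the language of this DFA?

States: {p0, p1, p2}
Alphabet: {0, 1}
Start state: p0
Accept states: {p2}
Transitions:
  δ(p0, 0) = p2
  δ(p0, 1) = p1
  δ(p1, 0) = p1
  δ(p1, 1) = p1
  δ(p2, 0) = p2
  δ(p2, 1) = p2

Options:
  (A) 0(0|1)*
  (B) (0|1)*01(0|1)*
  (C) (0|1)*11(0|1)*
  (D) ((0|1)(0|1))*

Check each option against the DFA on short strings; one disagreement eliminates an option:
  (A) 0(0|1)*: agrees with the DFA on every string of length ≤ 6
  (B) (0|1)*01(0|1)*: on '0' the DFA goes p0 → p2 and accepts (p2 ∈ Accept), but the regex does not match it → eliminate
  (C) (0|1)*11(0|1)*: on '0' the DFA goes p0 → p2 and accepts (p2 ∈ Accept), but the regex does not match it → eliminate
  (D) ((0|1)(0|1))*: on ε the DFA stays in p0 and rejects (p0 ∉ Accept), but the regex matches it → eliminate
Only (A) is consistent with the DFA.
(A) 0(0|1)*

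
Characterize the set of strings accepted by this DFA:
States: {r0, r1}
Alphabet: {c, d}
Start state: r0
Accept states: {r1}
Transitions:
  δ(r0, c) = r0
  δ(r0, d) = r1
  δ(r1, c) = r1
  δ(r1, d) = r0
Testing a few strings:
  'c' → reject
  'dcc' → accept
  'cd' → accept
  'ddc' → reject
State roles: r0=even number of d's so far; r1=odd number of d's so far
All strings over {c,d} with an odd number of d's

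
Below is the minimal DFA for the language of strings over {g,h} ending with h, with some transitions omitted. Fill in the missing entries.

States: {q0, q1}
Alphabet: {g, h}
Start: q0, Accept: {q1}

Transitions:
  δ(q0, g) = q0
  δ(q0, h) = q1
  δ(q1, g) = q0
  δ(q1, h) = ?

From the language and accept set, identify what each state tracks — q0: last symbol not h; q1: last symbol is h.
Each missing δ(q, a) is the state matching the new tracked value after reading a.
δ(q1, h) = q1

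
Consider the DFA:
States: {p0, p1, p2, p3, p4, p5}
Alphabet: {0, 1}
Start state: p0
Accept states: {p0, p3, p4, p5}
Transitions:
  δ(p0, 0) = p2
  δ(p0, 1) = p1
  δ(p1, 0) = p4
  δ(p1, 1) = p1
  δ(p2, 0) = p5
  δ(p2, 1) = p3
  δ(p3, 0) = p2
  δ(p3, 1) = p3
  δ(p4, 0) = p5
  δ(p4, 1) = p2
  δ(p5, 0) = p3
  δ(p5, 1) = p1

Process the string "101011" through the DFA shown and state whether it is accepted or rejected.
Processing string "101011":
  p0 --1--> p1
  p1 --0--> p4
  p4 --1--> p2
  p2 --0--> p5
  p5 --1--> p1
  p1 --1--> p1
Final state: p1
Accept states: {p0, p3, p4, p5}
No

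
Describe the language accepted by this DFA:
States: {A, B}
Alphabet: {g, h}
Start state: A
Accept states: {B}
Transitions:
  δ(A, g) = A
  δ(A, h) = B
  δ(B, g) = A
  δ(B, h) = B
Testing a few strings:
  'g' → reject
  'hgg' → reject
  'hhg' → reject
  'h' → accept
State roles: A=last symbol not h; B=last symbol is h
All strings over {g,h} ending with h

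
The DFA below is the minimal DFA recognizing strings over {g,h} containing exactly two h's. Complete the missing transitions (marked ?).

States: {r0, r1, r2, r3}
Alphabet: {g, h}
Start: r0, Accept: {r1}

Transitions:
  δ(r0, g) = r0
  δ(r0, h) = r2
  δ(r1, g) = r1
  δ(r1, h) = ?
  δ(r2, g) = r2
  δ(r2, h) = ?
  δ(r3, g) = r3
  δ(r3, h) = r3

From the language and accept set, identify what each state tracks — r0: zero h's; r1: two h's; r2: one h; r3: ≥ three h's (dead).
Each missing δ(q, a) is the state matching the new tracked value after reading a.
δ(r1, h) = r3; δ(r2, h) = r1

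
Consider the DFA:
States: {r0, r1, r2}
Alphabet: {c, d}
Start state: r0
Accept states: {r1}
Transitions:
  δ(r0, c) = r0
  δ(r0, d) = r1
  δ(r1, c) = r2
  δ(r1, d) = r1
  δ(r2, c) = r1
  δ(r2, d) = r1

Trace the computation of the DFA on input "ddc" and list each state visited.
read 'd': r0 → r1
  read 'd': r1 → r1
  read 'c': r1 → r2
r0 -> r1 -> r1 -> r2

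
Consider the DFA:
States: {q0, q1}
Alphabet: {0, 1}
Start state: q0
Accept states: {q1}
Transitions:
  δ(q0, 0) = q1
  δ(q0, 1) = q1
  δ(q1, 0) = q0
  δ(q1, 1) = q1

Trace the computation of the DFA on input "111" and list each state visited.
read '1': q0 → q1
  read '1': q1 → q1
  read '1': q1 → q1
q0 -> q1 -> q1 -> q1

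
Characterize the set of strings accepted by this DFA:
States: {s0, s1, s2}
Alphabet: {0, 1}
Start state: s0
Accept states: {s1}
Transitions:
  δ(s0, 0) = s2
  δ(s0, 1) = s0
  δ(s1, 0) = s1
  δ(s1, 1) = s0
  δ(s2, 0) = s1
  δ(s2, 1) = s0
Testing a few strings:
  '100' → accept
  '0110' → reject
  '0001' → reject
  '101' → reject
State roles: s0=last symbol not 0; s1=two trailing 0's; s2=one trailing 0
All binary strings ending with 00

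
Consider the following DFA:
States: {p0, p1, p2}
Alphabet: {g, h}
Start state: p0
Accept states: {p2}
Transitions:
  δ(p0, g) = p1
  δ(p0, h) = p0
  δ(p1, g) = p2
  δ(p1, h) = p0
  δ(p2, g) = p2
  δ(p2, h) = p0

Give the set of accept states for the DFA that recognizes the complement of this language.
Complement accept states = All states \ Original accept states
= {p0, p1, p2} \ {p2}
{p0, p1}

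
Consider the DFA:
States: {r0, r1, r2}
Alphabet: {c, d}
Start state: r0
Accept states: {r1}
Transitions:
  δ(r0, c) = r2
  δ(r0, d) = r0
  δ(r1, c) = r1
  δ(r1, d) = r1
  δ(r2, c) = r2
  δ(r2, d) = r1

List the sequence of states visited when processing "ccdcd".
read 'c': r0 → r2
  read 'c': r2 → r2
  read 'd': r2 → r1
  read 'c': r1 → r1
  read 'd': r1 → r1
r0 -> r2 -> r2 -> r1 -> r1 -> r1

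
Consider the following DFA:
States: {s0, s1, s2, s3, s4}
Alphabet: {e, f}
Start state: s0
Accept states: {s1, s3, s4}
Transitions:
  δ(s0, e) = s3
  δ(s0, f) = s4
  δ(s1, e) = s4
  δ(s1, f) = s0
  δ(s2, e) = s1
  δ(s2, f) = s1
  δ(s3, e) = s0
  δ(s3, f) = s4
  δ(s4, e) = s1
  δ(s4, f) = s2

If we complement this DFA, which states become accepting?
Complement accept states = All states \ Original accept states
= {s0, s1, s2, s3, s4} \ {s1, s3, s4}
{s0, s2}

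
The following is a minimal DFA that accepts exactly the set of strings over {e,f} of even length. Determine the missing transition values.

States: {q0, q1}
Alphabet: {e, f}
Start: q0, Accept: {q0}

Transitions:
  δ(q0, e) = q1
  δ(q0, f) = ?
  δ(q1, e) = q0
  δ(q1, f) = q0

From the language and accept set, identify what each state tracks — q0: even length so far; q1: odd length so far.
Each missing δ(q, a) is the state matching the new tracked value after reading a.
δ(q0, f) = q1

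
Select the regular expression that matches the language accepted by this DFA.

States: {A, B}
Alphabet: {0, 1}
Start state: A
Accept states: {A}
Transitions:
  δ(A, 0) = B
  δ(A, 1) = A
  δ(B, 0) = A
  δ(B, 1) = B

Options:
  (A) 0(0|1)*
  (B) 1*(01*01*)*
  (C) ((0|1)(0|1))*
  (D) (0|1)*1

Check each option against the DFA on short strings; one disagreement eliminates an option:
  (A) 0(0|1)*: on ε the DFA stays in A and accepts (A ∈ Accept), but the regex does not match it → eliminate
  (B) 1*(01*01*)*: agrees with the DFA on every string of length ≤ 6
  (C) ((0|1)(0|1))*: on '1' the DFA goes A → A and accepts (A ∈ Accept), but the regex does not match it → eliminate
  (D) (0|1)*1: on ε the DFA stays in A and accepts (A ∈ Accept), but the regex does not match it → eliminate
Only (B) is consistent with the DFA.
(B) 1*(01*01*)*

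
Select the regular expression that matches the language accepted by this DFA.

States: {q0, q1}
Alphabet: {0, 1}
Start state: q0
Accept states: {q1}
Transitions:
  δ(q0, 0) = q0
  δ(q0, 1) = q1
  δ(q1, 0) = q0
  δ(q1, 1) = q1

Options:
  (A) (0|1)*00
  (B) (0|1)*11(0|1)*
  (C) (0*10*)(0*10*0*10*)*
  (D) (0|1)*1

Check each option against the DFA on short strings; one disagreement eliminates an option:
  (A) (0|1)*00: on '1' the DFA goes q0 → q1 and accepts (q1 ∈ Accept), but the regex does not match it → eliminate
  (B) (0|1)*11(0|1)*: on '1' the DFA goes q0 → q1 and accepts (q1 ∈ Accept), but the regex does not match it → eliminate
  (C) (0*10*)(0*10*0*10*)*: on '10' the DFA goes q0 → q1 → q0 and rejects (q0 ∉ Accept), but the regex matches it → eliminate
  (D) (0|1)*1: agrees with the DFA on every string of length ≤ 6
Only (D) is consistent with the DFA.
(D) (0|1)*1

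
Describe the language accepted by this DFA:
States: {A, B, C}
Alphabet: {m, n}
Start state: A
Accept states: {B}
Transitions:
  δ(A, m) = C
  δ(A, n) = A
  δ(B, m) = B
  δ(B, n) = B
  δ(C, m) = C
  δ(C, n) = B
Testing a few strings:
  'mmmn' → accept
  'm' → reject
  'nn' → reject
  'mn' → accept
State roles: A=no m seen yet; B=substring mn seen; C=seen a m, waiting for n
All strings over {m,n} containing the substring mn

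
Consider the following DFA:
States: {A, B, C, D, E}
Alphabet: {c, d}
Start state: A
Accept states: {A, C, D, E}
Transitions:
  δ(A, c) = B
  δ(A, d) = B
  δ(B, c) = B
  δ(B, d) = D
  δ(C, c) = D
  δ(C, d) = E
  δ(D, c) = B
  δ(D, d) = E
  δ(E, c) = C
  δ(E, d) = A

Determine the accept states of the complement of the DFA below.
Complement accept states = All states \ Original accept states
= {A, B, C, D, E} \ {A, C, D, E}
{B}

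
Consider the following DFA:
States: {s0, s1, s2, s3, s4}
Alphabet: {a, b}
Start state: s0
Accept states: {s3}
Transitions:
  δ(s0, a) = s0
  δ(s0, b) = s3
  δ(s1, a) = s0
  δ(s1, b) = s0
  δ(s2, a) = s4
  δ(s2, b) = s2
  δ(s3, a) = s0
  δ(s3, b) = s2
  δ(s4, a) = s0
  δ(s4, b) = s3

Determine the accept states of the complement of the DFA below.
Complement accept states = All states \ Original accept states
= {s0, s1, s2, s3, s4} \ {s3}
{s0, s1, s2, s4}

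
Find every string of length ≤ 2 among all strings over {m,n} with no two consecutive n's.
ε, m, n, mm, mn, nm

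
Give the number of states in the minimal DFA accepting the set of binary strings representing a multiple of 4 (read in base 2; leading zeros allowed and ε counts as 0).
By Myhill–Nerode, count the distinguishable equivalence classes: three classes — value mod 4 is 0, 2, or odd (residues 1 and 3 are indistinguishable: 2r+b mod 4 depends only on r mod 2).
3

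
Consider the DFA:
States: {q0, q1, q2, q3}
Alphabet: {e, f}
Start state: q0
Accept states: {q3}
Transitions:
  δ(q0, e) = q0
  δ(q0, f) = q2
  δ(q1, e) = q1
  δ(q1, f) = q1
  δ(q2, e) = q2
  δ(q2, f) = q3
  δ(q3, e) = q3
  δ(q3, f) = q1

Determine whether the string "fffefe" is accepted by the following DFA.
Processing string "fffefe":
  q0 --f--> q2
  q2 --f--> q3
  q3 --f--> q1
  q1 --e--> q1
  q1 --f--> q1
  q1 --e--> q1
Final state: q1
Accept states: {q3}
No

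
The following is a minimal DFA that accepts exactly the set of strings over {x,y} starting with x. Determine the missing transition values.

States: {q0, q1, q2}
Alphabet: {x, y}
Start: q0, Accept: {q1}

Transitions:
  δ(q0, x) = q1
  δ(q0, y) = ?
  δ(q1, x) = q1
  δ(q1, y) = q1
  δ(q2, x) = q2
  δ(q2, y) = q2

From the language and accept set, identify what each state tracks — q0: no input read; q1: started with x; q2: started with y (dead).
Each missing δ(q, a) is the state matching the new tracked value after reading a.
δ(q0, y) = q2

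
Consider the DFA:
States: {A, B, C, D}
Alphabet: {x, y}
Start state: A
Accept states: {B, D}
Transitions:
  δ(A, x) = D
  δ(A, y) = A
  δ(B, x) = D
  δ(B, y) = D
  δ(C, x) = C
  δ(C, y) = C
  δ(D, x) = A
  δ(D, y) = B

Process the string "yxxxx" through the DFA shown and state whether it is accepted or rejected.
Processing string "yxxxx":
  A --y--> A
  A --x--> D
  D --x--> A
  A --x--> D
  D --x--> A
Final state: A
Accept states: {B, D}
No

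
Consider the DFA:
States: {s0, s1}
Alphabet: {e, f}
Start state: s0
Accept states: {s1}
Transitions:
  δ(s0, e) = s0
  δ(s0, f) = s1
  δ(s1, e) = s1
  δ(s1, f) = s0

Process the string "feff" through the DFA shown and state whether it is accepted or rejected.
Processing string "feff":
  s0 --f--> s1
  s1 --e--> s1
  s1 --f--> s0
  s0 --f--> s1
Final state: s1
Accept states: {s1}
Yes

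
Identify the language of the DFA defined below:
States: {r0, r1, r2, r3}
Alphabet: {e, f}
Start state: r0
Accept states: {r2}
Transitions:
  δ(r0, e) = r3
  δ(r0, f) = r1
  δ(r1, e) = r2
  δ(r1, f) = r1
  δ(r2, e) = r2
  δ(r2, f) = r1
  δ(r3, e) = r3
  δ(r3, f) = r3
Testing a few strings:
  'fffe' → accept
  'fefe' → accept
  'feff' → reject
  'efe' → reject
State roles: r0=no input read; r1=started with f, last symbol f; r2=started with f, last symbol e; r3=started with e (dead)
All strings over {e,f} that start with f and end with e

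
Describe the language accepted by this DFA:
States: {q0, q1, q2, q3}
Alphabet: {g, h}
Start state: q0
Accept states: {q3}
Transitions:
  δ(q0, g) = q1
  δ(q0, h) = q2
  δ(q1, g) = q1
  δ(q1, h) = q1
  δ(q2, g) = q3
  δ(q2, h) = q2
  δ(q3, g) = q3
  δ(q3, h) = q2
Testing a few strings:
  'h' → reject
  'hhhh' → reject
  'g' → reject
  'hggg' → accept
State roles: q0=no input read; q1=started with g (dead); q2=started with h, last symbol h; q3=started with h, last symbol g
All strings over {g,h} that start with h and end with g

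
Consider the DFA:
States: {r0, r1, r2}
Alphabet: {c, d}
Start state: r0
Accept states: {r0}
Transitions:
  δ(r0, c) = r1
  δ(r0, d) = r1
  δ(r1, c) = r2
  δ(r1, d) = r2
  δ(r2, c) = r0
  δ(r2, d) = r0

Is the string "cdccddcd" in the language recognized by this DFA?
Processing string "cdccddcd":
  r0 --c--> r1
  r1 --d--> r2
  r2 --c--> r0
  r0 --c--> r1
  r1 --d--> r2
  r2 --d--> r0
  r0 --c--> r1
  r1 --d--> r2
Final state: r2
Accept states: {r0}
No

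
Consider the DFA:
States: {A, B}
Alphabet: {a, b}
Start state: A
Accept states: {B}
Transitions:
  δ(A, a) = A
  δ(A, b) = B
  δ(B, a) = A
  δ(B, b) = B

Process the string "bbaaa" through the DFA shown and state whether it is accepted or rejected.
Processing string "bbaaa":
  A --b--> B
  B --b--> B
  B --a--> A
  A --a--> A
  A --a--> A
Final state: A
Accept states: {B}
No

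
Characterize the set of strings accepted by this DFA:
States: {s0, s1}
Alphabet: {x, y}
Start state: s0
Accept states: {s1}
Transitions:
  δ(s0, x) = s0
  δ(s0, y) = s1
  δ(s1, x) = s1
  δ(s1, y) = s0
Testing a few strings:
  'xyy' → reject
  'x' → reject
  'y' → accept
  'xy' → accept
State roles: s0=even number of y's so far; s1=odd number of y's so far
All strings over {x,y} with an odd number of y's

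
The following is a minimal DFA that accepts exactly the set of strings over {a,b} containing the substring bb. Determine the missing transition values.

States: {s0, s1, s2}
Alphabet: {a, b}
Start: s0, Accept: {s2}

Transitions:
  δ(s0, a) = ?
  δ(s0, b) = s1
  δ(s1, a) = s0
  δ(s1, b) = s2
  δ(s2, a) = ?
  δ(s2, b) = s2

From the language and accept set, identify what each state tracks — s0: no progress toward bb; s1: one trailing b; s2: substring bb seen.
Each missing δ(q, a) is the state matching the new tracked value after reading a.
δ(s0, a) = s0; δ(s2, a) = s2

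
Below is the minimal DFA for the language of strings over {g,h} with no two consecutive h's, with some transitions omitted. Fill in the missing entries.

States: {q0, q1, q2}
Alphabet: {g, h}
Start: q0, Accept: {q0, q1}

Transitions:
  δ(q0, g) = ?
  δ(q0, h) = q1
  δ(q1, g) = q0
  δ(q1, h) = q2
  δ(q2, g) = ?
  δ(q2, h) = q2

From the language and accept set, identify what each state tracks — q0: last symbol not h (ok); q1: last symbol h (ok); q2: saw hh (dead).
Each missing δ(q, a) is the state matching the new tracked value after reading a.
δ(q0, g) = q0; δ(q2, g) = q2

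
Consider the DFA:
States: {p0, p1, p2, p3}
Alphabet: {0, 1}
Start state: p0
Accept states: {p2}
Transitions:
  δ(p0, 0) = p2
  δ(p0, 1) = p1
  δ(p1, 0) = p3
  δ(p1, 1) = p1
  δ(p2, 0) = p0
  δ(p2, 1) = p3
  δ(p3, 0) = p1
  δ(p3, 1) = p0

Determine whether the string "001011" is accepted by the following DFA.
Processing string "001011":
  p0 --0--> p2
  p2 --0--> p0
  p0 --1--> p1
  p1 --0--> p3
  p3 --1--> p0
  p0 --1--> p1
Final state: p1
Accept states: {p2}
No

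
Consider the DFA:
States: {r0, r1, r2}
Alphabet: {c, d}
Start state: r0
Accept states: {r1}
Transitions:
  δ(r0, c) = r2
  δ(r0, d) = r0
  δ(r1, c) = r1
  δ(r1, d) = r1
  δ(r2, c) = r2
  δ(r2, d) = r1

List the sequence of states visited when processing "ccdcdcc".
read 'c': r0 → r2
  read 'c': r2 → r2
  read 'd': r2 → r1
  read 'c': r1 → r1
  read 'd': r1 → r1
  read 'c': r1 → r1
  read 'c': r1 → r1
r0 -> r2 -> r2 -> r1 -> r1 -> r1 -> r1 -> r1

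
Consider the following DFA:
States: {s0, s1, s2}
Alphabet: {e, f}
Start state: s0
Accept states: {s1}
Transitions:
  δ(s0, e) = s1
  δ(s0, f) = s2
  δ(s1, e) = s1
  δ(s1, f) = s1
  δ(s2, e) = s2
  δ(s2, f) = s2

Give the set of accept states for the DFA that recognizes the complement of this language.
Complement accept states = All states \ Original accept states
= {s0, s1, s2} \ {s1}
{s0, s2}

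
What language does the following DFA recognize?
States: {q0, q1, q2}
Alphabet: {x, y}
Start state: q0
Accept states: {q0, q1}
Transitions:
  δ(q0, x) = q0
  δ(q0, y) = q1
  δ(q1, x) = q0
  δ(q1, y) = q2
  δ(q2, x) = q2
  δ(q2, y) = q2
Testing a few strings:
  'x' → accept
  'xxyy' → reject
  'yy' → reject
  'y' → accept
State roles: q0=last symbol not y (ok); q1=last symbol y (ok); q2=saw yy (dead)
All strings over {x,y} with no two consecutive y's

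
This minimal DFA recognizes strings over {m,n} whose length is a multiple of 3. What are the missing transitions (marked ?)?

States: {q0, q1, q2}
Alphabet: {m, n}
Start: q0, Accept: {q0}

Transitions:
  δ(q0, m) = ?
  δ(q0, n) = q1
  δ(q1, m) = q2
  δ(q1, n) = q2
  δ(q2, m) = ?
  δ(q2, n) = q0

From the language and accept set, identify what each state tracks — q0: length ≡ 0 (mod 3); q1: length ≡ 1 (mod 3); q2: length ≡ 2 (mod 3).
Each missing δ(q, a) is the state matching the new tracked value after reading a.
δ(q0, m) = q1; δ(q2, m) = q0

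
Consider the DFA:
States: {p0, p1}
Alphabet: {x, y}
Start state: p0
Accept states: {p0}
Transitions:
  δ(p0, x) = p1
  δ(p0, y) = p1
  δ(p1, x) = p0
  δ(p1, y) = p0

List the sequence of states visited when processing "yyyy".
read 'y': p0 → p1
  read 'y': p1 → p0
  read 'y': p0 → p1
  read 'y': p1 → p0
p0 -> p1 -> p0 -> p1 -> p0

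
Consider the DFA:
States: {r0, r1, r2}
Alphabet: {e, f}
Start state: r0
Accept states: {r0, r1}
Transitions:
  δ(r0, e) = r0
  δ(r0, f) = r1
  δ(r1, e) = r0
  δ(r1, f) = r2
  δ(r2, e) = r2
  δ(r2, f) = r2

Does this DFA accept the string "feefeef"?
Processing string "feefeef":
  r0 --f--> r1
  r1 --e--> r0
  r0 --e--> r0
  r0 --f--> r1
  r1 --e--> r0
  r0 --e--> r0
  r0 --f--> r1
Final state: r1
Accept states: {r0, r1}
Yes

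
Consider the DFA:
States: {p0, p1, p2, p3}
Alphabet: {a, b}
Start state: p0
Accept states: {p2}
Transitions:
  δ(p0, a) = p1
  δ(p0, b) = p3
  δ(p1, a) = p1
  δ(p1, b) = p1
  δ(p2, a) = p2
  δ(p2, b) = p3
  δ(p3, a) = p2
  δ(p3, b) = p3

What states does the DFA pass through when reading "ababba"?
read 'a': p0 → p1
  read 'b': p1 → p1
  read 'a': p1 → p1
  read 'b': p1 → p1
  read 'b': p1 → p1
  read 'a': p1 → p1
p0 -> p1 -> p1 -> p1 -> p1 -> p1 -> p1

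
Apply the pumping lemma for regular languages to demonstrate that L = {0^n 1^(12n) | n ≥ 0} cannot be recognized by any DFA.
Assume L is regular with pumping length p. Idea: pumping the 0-block breaks the 1:12 ratio.
Choose s = 0^p 1^(12p) (length 13p ≥ p). By the pumping lemma, s = xyz with |xy| ≤ p, |y| > 0, so y = 0^k with k ≥ 1. Then xy²z = 0^(p+k) 1^(12p). For this to be in L we would need 12p = 12(p+k), i.e. 12k = 0, contradicting k ≥ 1. So xy²z ∉ L.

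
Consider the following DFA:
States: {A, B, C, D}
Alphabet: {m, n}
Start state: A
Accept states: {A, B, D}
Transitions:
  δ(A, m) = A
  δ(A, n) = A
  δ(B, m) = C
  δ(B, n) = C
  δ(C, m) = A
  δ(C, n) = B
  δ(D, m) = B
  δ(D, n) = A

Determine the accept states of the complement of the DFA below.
Complement accept states = All states \ Original accept states
= {A, B, C, D} \ {A, B, D}
{C}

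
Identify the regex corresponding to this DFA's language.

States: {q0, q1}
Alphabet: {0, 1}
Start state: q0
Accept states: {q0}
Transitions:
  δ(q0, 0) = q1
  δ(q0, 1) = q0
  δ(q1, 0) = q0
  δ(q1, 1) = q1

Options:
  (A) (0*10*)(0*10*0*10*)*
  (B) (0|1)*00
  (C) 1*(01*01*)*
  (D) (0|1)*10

Check each option against the DFA on short strings; one disagreement eliminates an option:
  (A) (0*10*)(0*10*0*10*)*: on ε the DFA stays in q0 and accepts (q0 ∈ Accept), but the regex does not match it → eliminate
  (B) (0|1)*00: on ε the DFA stays in q0 and accepts (q0 ∈ Accept), but the regex does not match it → eliminate
  (C) 1*(01*01*)*: agrees with the DFA on every string of length ≤ 6
  (D) (0|1)*10: on ε the DFA stays in q0 and accepts (q0 ∈ Accept), but the regex does not match it → eliminate
Only (C) is consistent with the DFA.
(C) 1*(01*01*)*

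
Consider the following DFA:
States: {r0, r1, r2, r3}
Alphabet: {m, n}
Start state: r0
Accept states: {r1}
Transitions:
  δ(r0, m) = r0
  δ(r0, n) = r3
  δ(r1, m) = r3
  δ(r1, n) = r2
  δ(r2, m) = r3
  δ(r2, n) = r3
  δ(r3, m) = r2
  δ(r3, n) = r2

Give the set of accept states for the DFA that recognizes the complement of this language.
Complement accept states = All states \ Original accept states
= {r0, r1, r2, r3} \ {r1}
{r0, r2, r3}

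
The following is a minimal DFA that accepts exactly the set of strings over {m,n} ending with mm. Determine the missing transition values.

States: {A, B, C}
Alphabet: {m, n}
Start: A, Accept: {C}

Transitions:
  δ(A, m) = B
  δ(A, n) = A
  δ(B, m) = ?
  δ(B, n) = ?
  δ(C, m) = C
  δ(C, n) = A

From the language and accept set, identify what each state tracks — A: last symbol not m; B: one trailing m; C: two trailing m's.
Each missing δ(q, a) is the state matching the new tracked value after reading a.
δ(B, m) = C; δ(B, n) = A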